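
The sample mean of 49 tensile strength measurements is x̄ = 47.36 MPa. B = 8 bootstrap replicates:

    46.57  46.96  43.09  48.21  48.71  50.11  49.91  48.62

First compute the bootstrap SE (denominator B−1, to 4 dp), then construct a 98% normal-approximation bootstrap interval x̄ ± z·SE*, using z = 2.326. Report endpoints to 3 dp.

Mean of replicates = 47.7725; sum of squared deviations = 35.8533; SE* = √(35.8533/7) = 2.2632
Margin = 2.326 × 2.2632 = 5.2642
Interval: 47.36 ± 5.2642

(42.096, 52.624)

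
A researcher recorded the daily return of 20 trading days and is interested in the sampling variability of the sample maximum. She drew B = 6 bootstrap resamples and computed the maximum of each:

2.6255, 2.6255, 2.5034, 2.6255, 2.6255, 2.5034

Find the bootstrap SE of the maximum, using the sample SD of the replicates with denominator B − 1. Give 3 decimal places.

Bootstrap SE is the standard deviation of the 6 replicate maximums.
Mean of replicates: (2.6255 + 2.6255 + 2.5034 + 2.6255 + 2.6255 + 2.5034) / 6 = 15.50880 / 6 = 2.58480
Sum of squared deviations: (+0.04070)² + (+0.04070)² + (−0.08140)² + (+0.04070)² + (+0.04070)² + (−0.08140)² = 0.01988
Variance = 0.01988 / 5 = 0.00398
SE* = √0.00398

SE* = 0.063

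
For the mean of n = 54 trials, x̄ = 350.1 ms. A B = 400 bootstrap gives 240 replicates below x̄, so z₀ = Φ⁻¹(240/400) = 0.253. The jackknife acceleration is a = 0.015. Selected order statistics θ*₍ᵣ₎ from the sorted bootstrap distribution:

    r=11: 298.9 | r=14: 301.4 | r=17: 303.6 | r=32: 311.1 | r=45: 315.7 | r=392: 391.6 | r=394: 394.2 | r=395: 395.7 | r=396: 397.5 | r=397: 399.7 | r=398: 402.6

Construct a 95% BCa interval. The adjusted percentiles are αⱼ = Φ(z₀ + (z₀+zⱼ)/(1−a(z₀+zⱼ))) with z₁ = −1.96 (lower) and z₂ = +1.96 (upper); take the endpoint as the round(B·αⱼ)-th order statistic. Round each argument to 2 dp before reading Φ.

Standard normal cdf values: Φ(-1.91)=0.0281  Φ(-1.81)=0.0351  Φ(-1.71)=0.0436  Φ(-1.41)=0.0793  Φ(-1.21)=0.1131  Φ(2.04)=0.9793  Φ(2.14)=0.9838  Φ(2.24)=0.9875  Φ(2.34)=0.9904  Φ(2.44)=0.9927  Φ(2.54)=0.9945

Lower: z₀ + z₁ = 0.253 + (-1.960) = -1.707; 1 − a(z₀+z₁) = 1 − (0.015)(-1.707) = 1.0256; argument = 0.253 + (-1.707)/1.0256 = -1.4114 → -1.41.
α₁ = Φ(-1.41) = 0.0793; rank = round(400 × 0.0793) = 32; θ*₍32₎ = 311.1.
Upper: z₀ + z₂ = 2.213; 1 − a(z₀+z₂) = 0.9668; argument = 2.5420 → 2.54; α₂ = 0.9945; rank = 398; θ*₍398₎ = 402.6.

(311.1, 402.6)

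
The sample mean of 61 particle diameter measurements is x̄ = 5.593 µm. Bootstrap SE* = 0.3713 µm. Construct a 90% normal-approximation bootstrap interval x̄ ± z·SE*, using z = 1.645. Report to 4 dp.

(4.9822, 6.2038)

Margin = 1.645 × 0.3713 = 0.61079
Interval: 5.593 ± 0.61079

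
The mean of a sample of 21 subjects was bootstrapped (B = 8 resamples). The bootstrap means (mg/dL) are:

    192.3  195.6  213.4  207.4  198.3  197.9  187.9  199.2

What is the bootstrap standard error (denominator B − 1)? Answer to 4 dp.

SE* = 8.1004

Bootstrap SE is the standard deviation of the 8 replicate means.
Mean of replicates: (192.3 + 195.6 + 213.4 + 207.4 + 198.3 + 197.9 + 187.9 + 199.2) / 8 = 1592.00000 / 8 = 199.00000
Sum of squared deviations: (−6.70000)² + (−3.40000)² + (+14.40000)² + (+8.40000)² + (−0.70000)² + (−1.10000)² + (−11.10000)² + (+0.20000)² = 459.32000
Variance = 459.32000 / 7 = 65.61714
SE* = √65.61714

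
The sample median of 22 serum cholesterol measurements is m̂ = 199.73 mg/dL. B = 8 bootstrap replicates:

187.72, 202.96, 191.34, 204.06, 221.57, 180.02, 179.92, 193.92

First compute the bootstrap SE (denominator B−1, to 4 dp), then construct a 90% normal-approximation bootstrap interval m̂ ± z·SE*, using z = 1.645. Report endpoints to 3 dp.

(176.713, 222.747)

Mean of replicates = 195.1887; sum of squared deviations = 1370.4923; SE* = √(1370.4923/7) = 13.9923
Margin = 1.645 × 13.9923 = 23.0173
Interval: 199.73 ± 23.0173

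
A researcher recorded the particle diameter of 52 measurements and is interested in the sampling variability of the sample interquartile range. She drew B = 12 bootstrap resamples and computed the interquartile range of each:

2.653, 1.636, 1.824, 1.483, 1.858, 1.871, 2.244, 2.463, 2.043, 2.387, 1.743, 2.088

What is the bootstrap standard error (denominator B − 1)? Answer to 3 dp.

SE* = 0.355

Bootstrap SE is the standard deviation of the 12 replicate interquartile ranges.
Mean of replicates: (2.653 + 1.636 + 1.824 + 1.483 + 1.858 + 1.871 + 2.244 + 2.463 + 2.043 + 2.387 + 1.743 + 2.088) / 12 = 24.2930 / 12 = 2.0244
Sum of squared deviations: (+0.6286)² + (−0.3884)² + (−0.2004)² + (−0.5414)² + (−0.1664)² + (−0.1534)² + (+0.2196)² + (+0.4386)² + (+0.0186)² + (+0.3626)² + (−0.2814)² + (+0.0636)² = 1.3861
Variance = 1.3861 / 11 = 0.1260
SE* = √0.1260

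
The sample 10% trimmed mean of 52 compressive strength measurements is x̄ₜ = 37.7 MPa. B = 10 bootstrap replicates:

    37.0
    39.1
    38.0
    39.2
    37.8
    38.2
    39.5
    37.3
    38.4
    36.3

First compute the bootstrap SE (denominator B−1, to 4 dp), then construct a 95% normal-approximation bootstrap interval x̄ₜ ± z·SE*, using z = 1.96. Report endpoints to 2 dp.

Mean of replicates = 38.0800; sum of squared deviations = 9.4560; SE* = √(9.4560/9) = 1.0250
Margin = 1.96 × 1.0250 = 2.009
Interval: 37.7 ± 2.009

(35.69, 39.71)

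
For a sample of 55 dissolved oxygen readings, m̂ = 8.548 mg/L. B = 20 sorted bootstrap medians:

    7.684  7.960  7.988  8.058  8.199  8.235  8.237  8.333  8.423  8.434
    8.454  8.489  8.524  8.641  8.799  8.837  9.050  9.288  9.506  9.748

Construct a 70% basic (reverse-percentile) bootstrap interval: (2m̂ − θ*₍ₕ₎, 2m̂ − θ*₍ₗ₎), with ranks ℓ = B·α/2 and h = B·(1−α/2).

Percentile endpoints at ranks 3 and 17: θ*₍3₎ = 7.988, θ*₍17₎ = 9.050.
Basic interval reflects these around m̂:
  lower = 2 × 8.548 − 9.050 = 8.046
  upper = 2 × 8.548 − 7.988 = 9.108

(8.046, 9.108)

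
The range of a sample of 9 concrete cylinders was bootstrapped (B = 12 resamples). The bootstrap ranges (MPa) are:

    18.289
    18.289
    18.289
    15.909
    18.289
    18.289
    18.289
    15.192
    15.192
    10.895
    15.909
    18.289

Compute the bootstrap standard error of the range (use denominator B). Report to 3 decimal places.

SE* = 2.182

Bootstrap SE is the standard deviation of the 12 replicate ranges.
Mean of replicates: (18.289 + 18.289 + 18.289 + 15.909 + 18.289 + 18.289 + 18.289 + 15.192 + 15.192 + 10.895 + 15.909 + 18.289) / 12 = 201.1200 / 12 = 16.7600
Sum of squared deviations: (+1.5290)² + (+1.5290)² + (+1.5290)² + (−0.8510)² + (+1.5290)² + (+1.5290)² + (+1.5290)² + (−1.5680)² + (−1.5680)² + (−5.8650)² + (−0.8510)² + (+1.5290)² = 57.1288
Variance = 57.1288 / 12 = 4.7607
SE* = √4.7607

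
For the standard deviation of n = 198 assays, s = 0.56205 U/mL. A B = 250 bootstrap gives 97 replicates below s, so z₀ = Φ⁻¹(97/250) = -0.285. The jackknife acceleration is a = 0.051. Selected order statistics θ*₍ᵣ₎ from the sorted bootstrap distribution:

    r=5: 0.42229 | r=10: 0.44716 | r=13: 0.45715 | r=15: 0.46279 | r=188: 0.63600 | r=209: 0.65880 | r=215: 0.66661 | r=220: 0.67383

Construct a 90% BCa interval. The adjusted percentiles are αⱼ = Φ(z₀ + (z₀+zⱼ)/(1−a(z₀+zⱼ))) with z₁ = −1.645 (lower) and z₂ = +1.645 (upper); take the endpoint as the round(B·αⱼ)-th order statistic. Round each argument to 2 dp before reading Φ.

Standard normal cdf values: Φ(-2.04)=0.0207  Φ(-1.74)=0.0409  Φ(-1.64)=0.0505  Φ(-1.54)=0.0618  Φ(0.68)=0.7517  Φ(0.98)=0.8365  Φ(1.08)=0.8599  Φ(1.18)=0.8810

(0.42229, 0.67383)

Lower: z₀ + z₁ = -0.285 + (-1.645) = -1.930; 1 − a(z₀+z₁) = 1 − (0.051)(-1.930) = 1.0984; argument = -0.285 + (-1.930)/1.0984 = -2.0421 → -2.04.
α₁ = Φ(-2.04) = 0.0207; rank = round(250 × 0.0207) = 5; θ*₍5₎ = 0.42229.
Upper: z₀ + z₂ = 1.360; 1 − a(z₀+z₂) = 0.9306; argument = 1.1764 → 1.18; α₂ = 0.8810; rank = 220; θ*₍220₎ = 0.67383.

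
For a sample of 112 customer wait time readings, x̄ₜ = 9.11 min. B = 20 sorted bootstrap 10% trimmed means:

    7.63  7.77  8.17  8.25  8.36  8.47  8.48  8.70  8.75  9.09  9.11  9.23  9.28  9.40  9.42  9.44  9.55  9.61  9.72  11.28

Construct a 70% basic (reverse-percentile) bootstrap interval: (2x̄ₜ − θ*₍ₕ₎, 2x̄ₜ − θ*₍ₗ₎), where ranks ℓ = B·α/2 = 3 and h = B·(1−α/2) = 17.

(8.67, 10.05)

Percentile endpoints at ranks 3 and 17: θ*₍3₎ = 8.17, θ*₍17₎ = 9.55.
Basic interval reflects these around x̄ₜ:
  lower = 2 × 9.11 − 9.55 = 8.67
  upper = 2 × 9.11 − 8.17 = 10.05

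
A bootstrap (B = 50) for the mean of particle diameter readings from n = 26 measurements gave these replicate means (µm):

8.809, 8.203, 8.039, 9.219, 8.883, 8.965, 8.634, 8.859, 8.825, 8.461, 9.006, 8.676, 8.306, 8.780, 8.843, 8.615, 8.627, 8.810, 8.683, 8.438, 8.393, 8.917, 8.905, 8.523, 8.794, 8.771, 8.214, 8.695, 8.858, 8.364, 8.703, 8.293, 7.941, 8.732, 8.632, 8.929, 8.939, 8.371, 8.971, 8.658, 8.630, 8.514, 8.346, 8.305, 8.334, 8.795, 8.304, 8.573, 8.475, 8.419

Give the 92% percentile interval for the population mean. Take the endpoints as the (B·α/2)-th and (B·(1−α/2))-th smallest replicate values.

(8.039, 8.971)

Sorted replicates: 7.941, 8.039, 8.203, 8.214, 8.293, 8.304, 8.305, 8.306, 8.334, 8.346, 8.364, 8.371, 8.393, 8.419, 8.438, 8.461, 8.475, 8.514, 8.523, 8.573, 8.615, 8.627, 8.630, 8.632, 8.634, 8.658, 8.676, 8.683, 8.695, 8.703, 8.732, 8.771, 8.780, 8.794, 8.795, 8.809, 8.810, 8.825, 8.843, 8.858, 8.859, 8.883, 8.905, 8.917, 8.929, 8.939, 8.965, 8.971, 9.006, 9.219
α = 0.08; lower rank = 50 × 0.040 = 2; upper rank = 50 × 0.960 = 48.
The 2nd smallest replicate is 8.039; the 48th is 8.971.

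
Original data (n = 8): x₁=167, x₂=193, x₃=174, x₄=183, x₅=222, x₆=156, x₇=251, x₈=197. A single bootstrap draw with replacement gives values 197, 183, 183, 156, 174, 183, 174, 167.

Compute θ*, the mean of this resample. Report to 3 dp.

Mean = (197 + 183 + 183 + 156 + 174 + 183 + 174 + 167) / 8 = 1417.0 / 8 = 177.125

θ* = 177.125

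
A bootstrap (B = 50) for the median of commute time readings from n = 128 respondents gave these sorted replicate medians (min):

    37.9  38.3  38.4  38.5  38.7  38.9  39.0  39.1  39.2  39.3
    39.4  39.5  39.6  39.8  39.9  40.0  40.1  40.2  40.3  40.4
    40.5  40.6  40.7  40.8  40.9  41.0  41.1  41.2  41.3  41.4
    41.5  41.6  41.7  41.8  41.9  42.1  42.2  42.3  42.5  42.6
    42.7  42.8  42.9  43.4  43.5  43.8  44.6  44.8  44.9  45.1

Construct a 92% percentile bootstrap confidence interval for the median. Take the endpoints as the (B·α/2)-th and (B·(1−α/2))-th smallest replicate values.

(38.3, 44.8)

α = 0.08; lower rank = 50 × 0.040 = 2; upper rank = 50 × 0.960 = 48.
The 2nd smallest replicate is 38.3; the 48th is 44.8.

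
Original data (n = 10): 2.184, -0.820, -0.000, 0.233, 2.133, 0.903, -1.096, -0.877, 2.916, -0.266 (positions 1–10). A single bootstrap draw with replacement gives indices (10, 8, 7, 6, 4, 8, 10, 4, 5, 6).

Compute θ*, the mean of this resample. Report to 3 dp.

θ* = 0.102

Resample values: -0.266, -0.877, -1.096, 0.903, 0.233, -0.877, -0.266, 0.233, 2.133, 0.903.
Mean = ((-0.266) + (-0.877) + (-1.096) + 0.903 + 0.233 + (-0.877) + (-0.266) + 0.233 + 2.133 + 0.903) / 10 = 1.0230 / 10 = 0.102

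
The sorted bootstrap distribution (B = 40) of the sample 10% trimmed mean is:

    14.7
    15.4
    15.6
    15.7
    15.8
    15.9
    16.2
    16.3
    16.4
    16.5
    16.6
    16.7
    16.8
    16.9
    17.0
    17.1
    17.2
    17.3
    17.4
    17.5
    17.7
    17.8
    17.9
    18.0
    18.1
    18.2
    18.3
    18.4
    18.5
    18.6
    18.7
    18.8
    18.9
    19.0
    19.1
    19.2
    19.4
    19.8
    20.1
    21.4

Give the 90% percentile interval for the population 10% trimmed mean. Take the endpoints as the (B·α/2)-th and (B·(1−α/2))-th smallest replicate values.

(15.4, 19.8)

α = 0.10; lower rank = 40 × 0.050 = 2; upper rank = 40 × 0.950 = 38.
The 2nd smallest replicate is 15.4; the 38th is 19.8.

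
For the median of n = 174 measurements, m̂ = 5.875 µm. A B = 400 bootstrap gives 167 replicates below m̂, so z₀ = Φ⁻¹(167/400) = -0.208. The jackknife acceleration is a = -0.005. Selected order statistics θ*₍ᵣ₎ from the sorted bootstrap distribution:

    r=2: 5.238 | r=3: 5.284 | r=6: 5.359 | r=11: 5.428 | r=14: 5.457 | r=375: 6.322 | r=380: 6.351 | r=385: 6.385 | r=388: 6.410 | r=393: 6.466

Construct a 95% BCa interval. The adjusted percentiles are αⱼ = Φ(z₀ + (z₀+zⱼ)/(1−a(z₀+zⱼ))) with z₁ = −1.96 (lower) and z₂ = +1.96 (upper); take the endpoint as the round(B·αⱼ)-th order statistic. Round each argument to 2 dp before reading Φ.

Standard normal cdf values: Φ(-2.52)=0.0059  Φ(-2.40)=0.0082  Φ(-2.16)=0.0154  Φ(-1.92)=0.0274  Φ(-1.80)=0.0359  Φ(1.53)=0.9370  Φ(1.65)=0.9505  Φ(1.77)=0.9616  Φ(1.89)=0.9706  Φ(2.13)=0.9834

(5.284, 6.322)

Lower: z₀ + z₁ = -0.208 + (-1.960) = -2.168; 1 − a(z₀+z₁) = 1 − (-0.005)(-2.168) = 0.9892; argument = -0.208 + (-2.168)/0.9892 = -2.3998 → -2.40.
α₁ = Φ(-2.40) = 0.0082; rank = round(400 × 0.0082) = 3; θ*₍3₎ = 5.284.
Upper: z₀ + z₂ = 1.752; 1 − a(z₀+z₂) = 1.0088; argument = 1.5288 → 1.53; α₂ = 0.9370; rank = 375; θ*₍375₎ = 6.322.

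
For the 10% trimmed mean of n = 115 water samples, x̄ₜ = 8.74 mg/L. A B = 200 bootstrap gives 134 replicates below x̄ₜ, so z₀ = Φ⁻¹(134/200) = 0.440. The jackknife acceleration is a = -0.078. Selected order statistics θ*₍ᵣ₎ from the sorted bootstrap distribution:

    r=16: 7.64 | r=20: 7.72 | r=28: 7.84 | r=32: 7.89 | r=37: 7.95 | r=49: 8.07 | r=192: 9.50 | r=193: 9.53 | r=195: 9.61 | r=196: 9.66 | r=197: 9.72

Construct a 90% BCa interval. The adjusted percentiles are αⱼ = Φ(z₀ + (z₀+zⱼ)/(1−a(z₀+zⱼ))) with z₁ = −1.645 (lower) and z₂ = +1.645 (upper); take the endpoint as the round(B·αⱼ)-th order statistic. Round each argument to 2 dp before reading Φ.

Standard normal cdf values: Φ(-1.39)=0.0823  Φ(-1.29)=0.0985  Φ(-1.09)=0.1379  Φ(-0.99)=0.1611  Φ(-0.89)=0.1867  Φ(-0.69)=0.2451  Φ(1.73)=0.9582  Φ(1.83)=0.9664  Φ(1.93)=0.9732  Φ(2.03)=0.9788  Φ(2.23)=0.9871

Lower: z₀ + z₁ = 0.440 + (-1.645) = -1.205; 1 − a(z₀+z₁) = 1 − (-0.078)(-1.205) = 0.9060; argument = 0.440 + (-1.205)/0.9060 = -0.8900 → -0.89.
α₁ = Φ(-0.89) = 0.1867; rank = round(200 × 0.1867) = 37; θ*₍37₎ = 7.95.
Upper: z₀ + z₂ = 2.085; 1 − a(z₀+z₂) = 1.1626; argument = 2.2333 → 2.23; α₂ = 0.9871; rank = 197; θ*₍197₎ = 9.72.

(7.95, 9.72)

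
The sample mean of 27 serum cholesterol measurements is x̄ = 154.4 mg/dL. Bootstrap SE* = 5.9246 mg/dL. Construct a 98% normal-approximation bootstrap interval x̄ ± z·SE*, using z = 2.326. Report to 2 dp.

(140.62, 168.18)

Margin = 2.326 × 5.9246 = 13.781
Interval: 154.4 ± 13.781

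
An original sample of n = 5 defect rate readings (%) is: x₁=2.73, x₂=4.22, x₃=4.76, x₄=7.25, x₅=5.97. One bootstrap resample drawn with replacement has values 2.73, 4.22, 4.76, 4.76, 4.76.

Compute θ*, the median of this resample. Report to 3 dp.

Sorted: 2.73, 4.22, 4.76, 4.76, 4.76
Median = middle value = 4.760

θ* = 4.760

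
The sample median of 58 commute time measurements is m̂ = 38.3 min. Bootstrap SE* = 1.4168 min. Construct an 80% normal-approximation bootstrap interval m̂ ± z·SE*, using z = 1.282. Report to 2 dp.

(36.48, 40.12)

Margin = 1.282 × 1.4168 = 1.816
Interval: 38.3 ± 1.816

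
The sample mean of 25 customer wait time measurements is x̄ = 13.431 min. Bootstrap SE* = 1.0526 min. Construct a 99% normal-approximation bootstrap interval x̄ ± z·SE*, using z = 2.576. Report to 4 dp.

(10.7195, 16.1425)

Margin = 2.576 × 1.0526 = 2.71150
Interval: 13.431 ± 2.71150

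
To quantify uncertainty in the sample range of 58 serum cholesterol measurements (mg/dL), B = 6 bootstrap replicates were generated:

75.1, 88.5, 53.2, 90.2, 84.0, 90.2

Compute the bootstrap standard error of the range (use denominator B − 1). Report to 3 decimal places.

SE* = 14.411

Bootstrap SE is the standard deviation of the 6 replicate ranges.
Mean of replicates: (75.1 + 88.5 + 53.2 + 90.2 + 84.0 + 90.2) / 6 = 481.2000 / 6 = 80.2000
Sum of squared deviations: (−5.1000)² + (+8.3000)² + (−27.0000)² + (+10.0000)² + (+3.8000)² + (+10.0000)² = 1038.3400
Variance = 1038.3400 / 5 = 207.6680
SE* = √207.6680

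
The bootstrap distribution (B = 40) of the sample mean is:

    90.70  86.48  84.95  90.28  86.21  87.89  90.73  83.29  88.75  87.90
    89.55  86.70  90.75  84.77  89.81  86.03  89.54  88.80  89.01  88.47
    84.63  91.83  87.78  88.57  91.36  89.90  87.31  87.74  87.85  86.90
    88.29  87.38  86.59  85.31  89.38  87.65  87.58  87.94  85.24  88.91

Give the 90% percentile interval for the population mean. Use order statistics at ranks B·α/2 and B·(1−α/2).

(84.63, 90.75)

Sorted replicates: 83.29, 84.63, 84.77, 84.95, 85.24, 85.31, 86.03, 86.21, 86.48, 86.59, 86.70, 86.90, 87.31, 87.38, 87.58, 87.65, 87.74, 87.78, 87.85, 87.89, 87.90, 87.94, 88.29, 88.47, 88.57, 88.75, 88.80, 88.91, 89.01, 89.38, 89.54, 89.55, 89.81, 89.90, 90.28, 90.70, 90.73, 90.75, 91.36, 91.83
α = 0.10; lower rank = 40 × 0.050 = 2; upper rank = 40 × 0.950 = 38.
The 2nd smallest replicate is 84.63; the 38th is 90.75.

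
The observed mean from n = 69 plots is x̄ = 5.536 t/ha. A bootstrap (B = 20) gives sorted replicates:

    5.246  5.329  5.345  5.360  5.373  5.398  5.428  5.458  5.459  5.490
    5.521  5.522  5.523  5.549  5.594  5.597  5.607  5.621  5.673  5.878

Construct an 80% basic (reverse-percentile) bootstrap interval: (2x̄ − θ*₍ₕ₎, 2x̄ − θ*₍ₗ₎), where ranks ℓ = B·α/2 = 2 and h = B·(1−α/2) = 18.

Percentile endpoints at ranks 2 and 18: θ*₍2₎ = 5.329, θ*₍18₎ = 5.621.
Basic interval reflects these around x̄:
  lower = 2 × 5.536 − 5.621 = 5.451
  upper = 2 × 5.536 − 5.329 = 5.743

(5.451, 5.743)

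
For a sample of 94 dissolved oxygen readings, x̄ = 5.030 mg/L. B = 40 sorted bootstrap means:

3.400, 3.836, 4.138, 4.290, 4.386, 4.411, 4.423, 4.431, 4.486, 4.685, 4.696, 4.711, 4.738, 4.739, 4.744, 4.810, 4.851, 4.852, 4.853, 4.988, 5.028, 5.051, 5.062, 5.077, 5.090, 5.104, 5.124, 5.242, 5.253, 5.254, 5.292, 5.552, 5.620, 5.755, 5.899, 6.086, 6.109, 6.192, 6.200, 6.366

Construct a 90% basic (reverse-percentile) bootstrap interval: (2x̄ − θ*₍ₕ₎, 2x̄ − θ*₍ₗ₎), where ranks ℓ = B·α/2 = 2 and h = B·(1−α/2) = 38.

Percentile endpoints at ranks 2 and 38: θ*₍2₎ = 3.836, θ*₍38₎ = 6.192.
Basic interval reflects these around x̄:
  lower = 2 × 5.030 − 6.192 = 3.868
  upper = 2 × 5.030 − 3.836 = 6.224

(3.868, 6.224)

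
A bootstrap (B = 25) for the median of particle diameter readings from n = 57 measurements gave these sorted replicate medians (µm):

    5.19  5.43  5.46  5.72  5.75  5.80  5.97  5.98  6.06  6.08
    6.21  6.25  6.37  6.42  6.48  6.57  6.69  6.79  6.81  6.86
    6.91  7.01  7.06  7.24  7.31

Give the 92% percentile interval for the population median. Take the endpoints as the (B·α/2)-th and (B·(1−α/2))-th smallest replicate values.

α = 0.08; lower rank = 25 × 0.040 = 1; upper rank = 25 × 0.960 = 24.
The 1st smallest replicate is 5.19; the 24th is 7.24.

(5.19, 7.24)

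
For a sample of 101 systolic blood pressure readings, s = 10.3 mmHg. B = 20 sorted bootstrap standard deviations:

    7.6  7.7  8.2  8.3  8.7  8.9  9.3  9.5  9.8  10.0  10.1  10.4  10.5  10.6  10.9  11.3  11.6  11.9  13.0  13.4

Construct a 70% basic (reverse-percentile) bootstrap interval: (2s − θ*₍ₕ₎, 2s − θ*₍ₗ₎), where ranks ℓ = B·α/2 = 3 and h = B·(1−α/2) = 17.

Percentile endpoints at ranks 3 and 17: θ*₍3₎ = 8.2, θ*₍17₎ = 11.6.
Basic interval reflects these around s:
  lower = 2 × 10.3 − 11.6 = 9.0
  upper = 2 × 10.3 − 8.2 = 12.4

(9.0, 12.4)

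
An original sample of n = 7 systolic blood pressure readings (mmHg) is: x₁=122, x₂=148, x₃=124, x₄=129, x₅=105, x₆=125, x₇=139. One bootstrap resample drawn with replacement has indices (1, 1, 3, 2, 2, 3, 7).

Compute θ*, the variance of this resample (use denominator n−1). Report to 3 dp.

Resample values: 122, 122, 124, 148, 148, 124, 139.
Mean = 132.4286; sum of squared deviations = 887.7143
s² = 887.7143 / 6 = 147.9524

θ* = 147.952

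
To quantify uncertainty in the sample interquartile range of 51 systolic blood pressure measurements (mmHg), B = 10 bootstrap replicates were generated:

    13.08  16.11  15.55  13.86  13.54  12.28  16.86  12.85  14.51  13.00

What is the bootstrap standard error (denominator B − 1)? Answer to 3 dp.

SE* = 1.541

Bootstrap SE is the standard deviation of the 10 replicate interquartile ranges.
Mean of replicates: (13.08 + 16.11 + 15.55 + 13.86 + 13.54 + 12.28 + 16.86 + 12.85 + 14.51 + 13.00) / 10 = 141.6400 / 10 = 14.1640
Sum of squared deviations: (−1.0840)² + (+1.9460)² + (+1.3860)² + (−0.3040)² + (−0.6240)² + (−1.8840)² + (+2.6960)² + (−1.3140)² + (+0.3460)² + (−1.1640)² = 21.3838
Variance = 21.3838 / 9 = 2.3760
SE* = √2.3760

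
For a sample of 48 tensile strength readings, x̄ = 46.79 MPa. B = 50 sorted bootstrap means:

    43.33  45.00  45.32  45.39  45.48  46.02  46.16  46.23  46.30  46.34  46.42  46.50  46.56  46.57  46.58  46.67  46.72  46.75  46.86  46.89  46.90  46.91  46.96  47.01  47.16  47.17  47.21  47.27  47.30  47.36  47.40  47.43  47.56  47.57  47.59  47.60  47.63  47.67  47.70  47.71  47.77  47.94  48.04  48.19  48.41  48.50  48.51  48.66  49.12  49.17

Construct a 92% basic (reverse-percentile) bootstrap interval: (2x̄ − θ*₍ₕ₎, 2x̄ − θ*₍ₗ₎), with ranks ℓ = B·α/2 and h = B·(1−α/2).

Percentile endpoints at ranks 2 and 48: θ*₍2₎ = 45.00, θ*₍48₎ = 48.66.
Basic interval reflects these around x̄:
  lower = 2 × 46.79 − 48.66 = 44.92
  upper = 2 × 46.79 − 45.00 = 48.58

(44.92, 48.58)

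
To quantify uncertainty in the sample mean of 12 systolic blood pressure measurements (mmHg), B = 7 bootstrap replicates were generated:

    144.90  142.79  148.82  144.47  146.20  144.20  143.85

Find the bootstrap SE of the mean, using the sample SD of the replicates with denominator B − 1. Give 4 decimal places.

Bootstrap SE is the standard deviation of the 7 replicate means.
Mean of replicates: (144.90 + 142.79 + 148.82 + 144.47 + 146.20 + 144.20 + 143.85) / 7 = 1015.23000 / 7 = 145.03286
Sum of squared deviations: (−0.13286)² + (−2.24286)² + (+3.78714)² + (−0.56286)² + (+1.16714)² + (−0.83286)² + (−1.18286)² = 23.16234
Variance = 23.16234 / 6 = 3.86039
SE* = √3.86039

SE* = 1.9648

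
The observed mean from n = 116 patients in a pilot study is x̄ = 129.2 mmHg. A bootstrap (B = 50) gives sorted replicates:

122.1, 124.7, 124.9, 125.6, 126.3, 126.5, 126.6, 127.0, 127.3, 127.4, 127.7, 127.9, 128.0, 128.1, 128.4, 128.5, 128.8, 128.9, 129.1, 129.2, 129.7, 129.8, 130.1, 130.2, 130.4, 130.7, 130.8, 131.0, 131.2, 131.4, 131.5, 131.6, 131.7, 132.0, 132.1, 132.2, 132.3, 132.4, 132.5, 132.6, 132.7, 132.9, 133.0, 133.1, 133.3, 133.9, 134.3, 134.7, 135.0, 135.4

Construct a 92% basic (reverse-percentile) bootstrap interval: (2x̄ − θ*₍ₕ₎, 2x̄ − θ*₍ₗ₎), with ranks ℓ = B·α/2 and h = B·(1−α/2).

(123.7, 133.7)

Percentile endpoints at ranks 2 and 48: θ*₍2₎ = 124.7, θ*₍48₎ = 134.7.
Basic interval reflects these around x̄:
  lower = 2 × 129.2 − 134.7 = 123.7
  upper = 2 × 129.2 − 124.7 = 133.7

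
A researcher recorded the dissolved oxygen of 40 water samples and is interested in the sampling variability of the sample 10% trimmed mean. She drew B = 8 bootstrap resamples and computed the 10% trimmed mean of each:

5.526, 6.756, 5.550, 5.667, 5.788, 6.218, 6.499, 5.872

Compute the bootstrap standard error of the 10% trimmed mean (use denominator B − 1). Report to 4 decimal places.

SE* = 0.4576

Bootstrap SE is the standard deviation of the 8 replicate 10% trimmed means.
Mean of replicates: (5.526 + 6.756 + 5.550 + 5.667 + 5.788 + 6.218 + 6.499 + 5.872) / 8 = 47.87600 / 8 = 5.98450
Sum of squared deviations: (−0.45850)² + (+0.77150)² + (−0.43450)² + (−0.31750)² + (−0.19650)² + (+0.23350)² + (+0.51450)² + (−0.11250)² = 1.46553
Variance = 1.46553 / 7 = 0.20936
SE* = √0.20936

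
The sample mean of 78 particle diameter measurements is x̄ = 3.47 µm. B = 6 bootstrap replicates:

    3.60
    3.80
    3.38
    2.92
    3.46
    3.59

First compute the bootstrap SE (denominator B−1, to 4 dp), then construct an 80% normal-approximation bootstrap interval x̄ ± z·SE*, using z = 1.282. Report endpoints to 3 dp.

(3.085, 3.855)

Mean of replicates = 3.4583; sum of squared deviations = 0.4501; SE* = √(0.4501/5) = 0.3000
Margin = 1.282 × 0.3000 = 0.3846
Interval: 3.47 ± 0.3846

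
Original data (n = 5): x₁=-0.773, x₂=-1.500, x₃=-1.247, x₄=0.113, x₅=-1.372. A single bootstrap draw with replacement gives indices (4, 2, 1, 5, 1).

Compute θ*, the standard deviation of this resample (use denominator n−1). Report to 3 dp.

θ* = 0.639

Resample values: 0.113, -1.500, -0.773, -1.372, -0.773.
Mean = -0.8610; sum of squared deviations = 1.6336
s² = 1.6336 / 4 = 0.4084
s = √0.4084 = 0.639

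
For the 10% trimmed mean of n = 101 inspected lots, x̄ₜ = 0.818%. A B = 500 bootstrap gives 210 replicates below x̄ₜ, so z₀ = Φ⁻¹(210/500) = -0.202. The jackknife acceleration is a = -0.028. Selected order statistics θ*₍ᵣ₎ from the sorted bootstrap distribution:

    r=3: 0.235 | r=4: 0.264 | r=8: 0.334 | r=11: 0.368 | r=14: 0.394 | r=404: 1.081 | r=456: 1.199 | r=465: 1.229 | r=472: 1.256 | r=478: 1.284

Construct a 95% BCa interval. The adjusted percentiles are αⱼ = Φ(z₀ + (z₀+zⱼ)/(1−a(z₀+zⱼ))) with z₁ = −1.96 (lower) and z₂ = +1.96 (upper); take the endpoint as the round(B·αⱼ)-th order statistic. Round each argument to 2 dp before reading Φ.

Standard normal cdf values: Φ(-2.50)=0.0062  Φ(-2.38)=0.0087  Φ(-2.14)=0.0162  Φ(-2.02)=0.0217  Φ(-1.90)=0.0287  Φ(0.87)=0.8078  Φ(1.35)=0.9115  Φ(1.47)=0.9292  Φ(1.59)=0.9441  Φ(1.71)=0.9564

Lower: z₀ + z₁ = -0.202 + (-1.960) = -2.162; 1 − a(z₀+z₁) = 1 − (-0.028)(-2.162) = 0.9395; argument = -0.202 + (-2.162)/0.9395 = -2.5033 → -2.50.
α₁ = Φ(-2.50) = 0.0062; rank = round(500 × 0.0062) = 3; θ*₍3₎ = 0.235.
Upper: z₀ + z₂ = 1.758; 1 − a(z₀+z₂) = 1.0492; argument = 1.4735 → 1.47; α₂ = 0.9292; rank = 465; θ*₍465₎ = 1.229.

(0.235, 1.229)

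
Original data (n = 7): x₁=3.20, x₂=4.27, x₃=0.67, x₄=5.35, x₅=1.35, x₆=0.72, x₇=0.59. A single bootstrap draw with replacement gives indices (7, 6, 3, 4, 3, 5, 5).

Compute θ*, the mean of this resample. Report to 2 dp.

θ* = 1.53

Resample values: 0.59, 0.72, 0.67, 5.35, 0.67, 1.35, 1.35.
Mean = (0.59 + 0.72 + 0.67 + 5.35 + 0.67 + 1.35 + 1.35) / 7 = 10.700 / 7 = 1.53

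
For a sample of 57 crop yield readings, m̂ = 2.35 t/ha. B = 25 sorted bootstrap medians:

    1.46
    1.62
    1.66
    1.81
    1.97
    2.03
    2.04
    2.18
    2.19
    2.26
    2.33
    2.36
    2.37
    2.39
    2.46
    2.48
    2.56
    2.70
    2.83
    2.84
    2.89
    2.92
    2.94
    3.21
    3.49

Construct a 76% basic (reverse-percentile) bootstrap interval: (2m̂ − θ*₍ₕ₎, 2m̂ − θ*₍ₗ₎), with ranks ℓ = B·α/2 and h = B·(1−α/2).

(1.78, 3.04)

Percentile endpoints at ranks 3 and 22: θ*₍3₎ = 1.66, θ*₍22₎ = 2.92.
Basic interval reflects these around m̂:
  lower = 2 × 2.35 − 2.92 = 1.78
  upper = 2 × 2.35 − 1.66 = 3.04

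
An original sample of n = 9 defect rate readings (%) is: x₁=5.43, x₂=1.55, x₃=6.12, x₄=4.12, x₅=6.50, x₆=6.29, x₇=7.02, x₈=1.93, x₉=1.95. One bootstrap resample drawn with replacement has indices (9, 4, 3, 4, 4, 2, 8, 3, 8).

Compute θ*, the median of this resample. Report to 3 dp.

θ* = 4.120

Resample values: 1.95, 4.12, 6.12, 4.12, 4.12, 1.55, 1.93, 6.12, 1.93.
Sorted: 1.55, 1.93, 1.93, 1.95, 4.12, 4.12, 4.12, 6.12, 6.12
Median = middle value = 4.120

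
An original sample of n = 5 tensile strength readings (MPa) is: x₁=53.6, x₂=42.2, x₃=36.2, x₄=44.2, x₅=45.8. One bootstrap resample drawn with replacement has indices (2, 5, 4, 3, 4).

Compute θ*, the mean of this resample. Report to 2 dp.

Resample values: 42.2, 45.8, 44.2, 36.2, 44.2.
Mean = (42.2 + 45.8 + 44.2 + 36.2 + 44.2) / 5 = 212.60 / 5 = 42.52

θ* = 42.52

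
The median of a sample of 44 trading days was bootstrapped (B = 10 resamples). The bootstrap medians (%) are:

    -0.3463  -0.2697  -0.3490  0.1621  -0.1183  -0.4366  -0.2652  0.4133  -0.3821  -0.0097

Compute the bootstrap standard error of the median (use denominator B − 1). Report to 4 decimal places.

SE* = 0.2741

Bootstrap SE is the standard deviation of the 10 replicate medians.
Mean of replicates: ((-0.3463) + (-0.2697) + (-0.3490) + 0.1621 + (-0.1183) + (-0.4366) + (-0.2652) + 0.4133 + (-0.3821) + (-0.0097)) / 10 = -1.60150 / 10 = -0.16015
Sum of squared deviations: (−0.18615)² + (−0.10955)² + (−0.18885)² + (+0.32225)² + (+0.04185)² + (−0.27645)² + (−0.10505)² + (+0.57345)² + (−0.22195)² + (+0.15045)² = 0.67612
Variance = 0.67612 / 9 = 0.07512
SE* = √0.07512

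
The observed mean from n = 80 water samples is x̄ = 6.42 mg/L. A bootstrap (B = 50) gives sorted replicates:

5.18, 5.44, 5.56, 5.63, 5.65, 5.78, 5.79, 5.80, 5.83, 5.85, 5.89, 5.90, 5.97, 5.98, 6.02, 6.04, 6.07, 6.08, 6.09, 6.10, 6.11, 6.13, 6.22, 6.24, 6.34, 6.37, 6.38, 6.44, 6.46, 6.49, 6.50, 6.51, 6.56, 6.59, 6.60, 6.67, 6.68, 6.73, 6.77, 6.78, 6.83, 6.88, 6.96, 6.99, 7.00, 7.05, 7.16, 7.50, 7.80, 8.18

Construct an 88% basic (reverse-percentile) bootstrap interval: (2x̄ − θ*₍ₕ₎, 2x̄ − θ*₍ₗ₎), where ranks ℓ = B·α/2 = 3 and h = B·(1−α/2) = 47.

(5.68, 7.28)

Percentile endpoints at ranks 3 and 47: θ*₍3₎ = 5.56, θ*₍47₎ = 7.16.
Basic interval reflects these around x̄:
  lower = 2 × 6.42 − 7.16 = 5.68
  upper = 2 × 6.42 − 5.56 = 7.28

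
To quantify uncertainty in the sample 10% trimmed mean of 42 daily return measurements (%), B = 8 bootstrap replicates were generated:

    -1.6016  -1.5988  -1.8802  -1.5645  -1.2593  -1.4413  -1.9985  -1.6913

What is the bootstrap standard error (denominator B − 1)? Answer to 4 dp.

SE* = 0.2334

Bootstrap SE is the standard deviation of the 8 replicate 10% trimmed means.
Mean of replicates: ((-1.6016) + (-1.5988) + (-1.8802) + (-1.5645) + (-1.2593) + (-1.4413) + (-1.9985) + (-1.6913)) / 8 = -13.03550 / 8 = -1.62944
Sum of squared deviations: (+0.02784)² + (+0.03064)² + (−0.25076)² + (+0.06494)² + (+0.37014)² + (+0.18814)² + (−0.36906)² + (−0.06186)² = 0.38124
Variance = 0.38124 / 7 = 0.05446
SE* = √0.05446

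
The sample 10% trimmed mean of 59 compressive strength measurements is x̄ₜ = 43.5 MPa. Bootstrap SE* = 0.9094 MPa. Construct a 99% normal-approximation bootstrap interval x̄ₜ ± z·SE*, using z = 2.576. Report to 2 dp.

Margin = 2.576 × 0.9094 = 2.343
Interval: 43.5 ± 2.343

(41.16, 45.84)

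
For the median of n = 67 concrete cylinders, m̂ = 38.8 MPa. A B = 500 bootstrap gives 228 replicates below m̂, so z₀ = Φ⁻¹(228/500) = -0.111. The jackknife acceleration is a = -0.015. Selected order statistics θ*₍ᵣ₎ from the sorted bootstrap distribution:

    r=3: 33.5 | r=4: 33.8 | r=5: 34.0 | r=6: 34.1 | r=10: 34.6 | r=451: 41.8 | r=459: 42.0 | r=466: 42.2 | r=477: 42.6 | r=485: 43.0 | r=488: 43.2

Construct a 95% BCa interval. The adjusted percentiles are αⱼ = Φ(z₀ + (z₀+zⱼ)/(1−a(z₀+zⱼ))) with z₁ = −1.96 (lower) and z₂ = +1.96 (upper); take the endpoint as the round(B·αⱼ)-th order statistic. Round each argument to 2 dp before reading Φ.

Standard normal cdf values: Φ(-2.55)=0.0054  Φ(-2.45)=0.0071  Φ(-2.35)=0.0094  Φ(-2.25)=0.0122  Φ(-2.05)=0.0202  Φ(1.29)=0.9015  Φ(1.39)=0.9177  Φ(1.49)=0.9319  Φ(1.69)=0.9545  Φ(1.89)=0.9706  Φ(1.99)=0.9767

Lower: z₀ + z₁ = -0.111 + (-1.960) = -2.071; 1 − a(z₀+z₁) = 1 − (-0.015)(-2.071) = 0.9689; argument = -0.111 + (-2.071)/0.9689 = -2.2484 → -2.25.
α₁ = Φ(-2.25) = 0.0122; rank = round(500 × 0.0122) = 6; θ*₍6₎ = 34.1.
Upper: z₀ + z₂ = 1.849; 1 − a(z₀+z₂) = 1.0277; argument = 1.6881 → 1.69; α₂ = 0.9545; rank = 477; θ*₍477₎ = 42.6.

(34.1, 42.6)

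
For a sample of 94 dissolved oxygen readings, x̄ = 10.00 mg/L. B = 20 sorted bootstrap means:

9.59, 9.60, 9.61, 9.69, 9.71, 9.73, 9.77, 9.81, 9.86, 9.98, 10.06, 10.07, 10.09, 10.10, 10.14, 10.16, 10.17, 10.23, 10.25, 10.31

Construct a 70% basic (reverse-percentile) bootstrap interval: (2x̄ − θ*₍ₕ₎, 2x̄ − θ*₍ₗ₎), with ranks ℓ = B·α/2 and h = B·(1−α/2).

Percentile endpoints at ranks 3 and 17: θ*₍3₎ = 9.61, θ*₍17₎ = 10.17.
Basic interval reflects these around x̄:
  lower = 2 × 10.00 − 10.17 = 9.83
  upper = 2 × 10.00 − 9.61 = 10.39

(9.83, 10.39)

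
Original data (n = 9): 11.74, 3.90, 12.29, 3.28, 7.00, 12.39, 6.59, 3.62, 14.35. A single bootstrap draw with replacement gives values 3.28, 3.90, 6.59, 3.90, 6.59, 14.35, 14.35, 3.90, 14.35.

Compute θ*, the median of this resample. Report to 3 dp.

θ* = 6.590

Sorted: 3.28, 3.90, 3.90, 3.90, 6.59, 6.59, 14.35, 14.35, 14.35
Median = middle value = 6.590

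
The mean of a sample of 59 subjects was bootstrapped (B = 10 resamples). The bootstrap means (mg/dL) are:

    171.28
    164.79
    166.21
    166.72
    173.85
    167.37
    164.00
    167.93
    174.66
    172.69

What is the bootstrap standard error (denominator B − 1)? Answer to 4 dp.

Bootstrap SE is the standard deviation of the 10 replicate means.
Mean of replicates: (171.28 + 164.79 + 166.21 + 166.72 + 173.85 + 167.37 + 164.00 + 167.93 + 174.66 + 172.69) / 10 = 1689.50000 / 10 = 168.95000
Sum of squared deviations: (+2.33000)² + (−4.16000)² + (−2.74000)² + (−2.23000)² + (+4.90000)² + (−1.58000)² + (−4.95000)² + (−1.02000)² + (+5.71000)² + (+3.74000)² = 133.85600
Variance = 133.85600 / 9 = 14.87289
SE* = √14.87289

SE* = 3.8565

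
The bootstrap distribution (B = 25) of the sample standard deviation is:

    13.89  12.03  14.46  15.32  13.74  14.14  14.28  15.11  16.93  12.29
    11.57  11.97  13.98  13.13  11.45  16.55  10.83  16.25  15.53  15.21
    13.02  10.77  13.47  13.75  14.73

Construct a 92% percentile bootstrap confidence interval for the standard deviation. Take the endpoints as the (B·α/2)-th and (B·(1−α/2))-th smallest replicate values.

(10.77, 16.55)

Sorted replicates: 10.77, 10.83, 11.45, 11.57, 11.97, 12.03, 12.29, 13.02, 13.13, 13.47, 13.74, 13.75, 13.89, 13.98, 14.14, 14.28, 14.46, 14.73, 15.11, 15.21, 15.32, 15.53, 16.25, 16.55, 16.93
α = 0.08; lower rank = 25 × 0.040 = 1; upper rank = 25 × 0.960 = 24.
The 1st smallest replicate is 10.77; the 24th is 16.55.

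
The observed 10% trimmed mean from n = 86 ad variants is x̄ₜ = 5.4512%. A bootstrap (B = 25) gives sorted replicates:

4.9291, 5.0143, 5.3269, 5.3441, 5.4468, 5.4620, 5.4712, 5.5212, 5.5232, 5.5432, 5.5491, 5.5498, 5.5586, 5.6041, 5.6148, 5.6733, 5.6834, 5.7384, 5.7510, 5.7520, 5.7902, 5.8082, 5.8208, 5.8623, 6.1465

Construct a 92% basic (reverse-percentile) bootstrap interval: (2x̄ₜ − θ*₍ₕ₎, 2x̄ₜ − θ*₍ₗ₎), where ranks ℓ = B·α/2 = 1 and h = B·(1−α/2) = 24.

Percentile endpoints at ranks 1 and 24: θ*₍1₎ = 4.9291, θ*₍24₎ = 5.8623.
Basic interval reflects these around x̄ₜ:
  lower = 2 × 5.4512 − 5.8623 = 5.0401
  upper = 2 × 5.4512 − 4.9291 = 5.9733

(5.0401, 5.9733)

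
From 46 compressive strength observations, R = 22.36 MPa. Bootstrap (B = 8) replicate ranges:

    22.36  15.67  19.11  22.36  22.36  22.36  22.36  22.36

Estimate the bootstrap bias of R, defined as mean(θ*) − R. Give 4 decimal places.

mean(θ*) = (22.36 + 15.67 + 19.11 + 22.36 + 22.36 + 22.36 + 22.36 + 22.36) / 8 = 21.11750
bias = 21.11750 − 22.36

bias = −1.2425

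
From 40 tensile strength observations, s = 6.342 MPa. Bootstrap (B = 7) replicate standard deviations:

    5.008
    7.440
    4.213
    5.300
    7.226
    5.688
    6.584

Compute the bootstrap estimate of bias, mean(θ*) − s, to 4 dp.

bias = −0.4193

mean(θ*) = (5.008 + 7.440 + 4.213 + 5.300 + 7.226 + 5.688 + 6.584) / 7 = 5.92271
bias = 5.92271 − 6.342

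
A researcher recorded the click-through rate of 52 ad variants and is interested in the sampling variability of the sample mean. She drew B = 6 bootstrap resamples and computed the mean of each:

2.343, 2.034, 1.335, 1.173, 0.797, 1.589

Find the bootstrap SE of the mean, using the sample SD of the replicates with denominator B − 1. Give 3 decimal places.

Bootstrap SE is the standard deviation of the 6 replicate means.
Mean of replicates: (2.343 + 2.034 + 1.335 + 1.173 + 0.797 + 1.589) / 6 = 9.2710 / 6 = 1.5452
Sum of squared deviations: (+0.7978)² + (+0.4888)² + (−0.2102)² + (−0.3722)² + (−0.7482)² + (+0.0438)² = 1.6198
Variance = 1.6198 / 5 = 0.3240
SE* = √0.3240

SE* = 0.569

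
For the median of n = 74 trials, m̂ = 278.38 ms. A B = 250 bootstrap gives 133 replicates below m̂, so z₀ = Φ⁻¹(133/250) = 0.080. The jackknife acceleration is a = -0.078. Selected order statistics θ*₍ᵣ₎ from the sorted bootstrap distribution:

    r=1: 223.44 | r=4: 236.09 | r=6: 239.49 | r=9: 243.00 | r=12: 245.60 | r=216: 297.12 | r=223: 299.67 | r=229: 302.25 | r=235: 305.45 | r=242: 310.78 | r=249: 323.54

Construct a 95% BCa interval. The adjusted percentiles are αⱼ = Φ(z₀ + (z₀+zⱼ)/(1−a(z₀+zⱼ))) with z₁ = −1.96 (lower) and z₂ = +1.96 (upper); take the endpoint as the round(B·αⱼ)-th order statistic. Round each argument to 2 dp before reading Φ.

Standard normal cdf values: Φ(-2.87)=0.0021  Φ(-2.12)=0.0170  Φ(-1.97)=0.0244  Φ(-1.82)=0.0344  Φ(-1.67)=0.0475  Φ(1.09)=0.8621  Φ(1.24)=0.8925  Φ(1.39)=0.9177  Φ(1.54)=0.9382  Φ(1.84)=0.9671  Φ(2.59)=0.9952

(236.09, 310.78)

Lower: z₀ + z₁ = 0.080 + (-1.960) = -1.880; 1 − a(z₀+z₁) = 1 − (-0.078)(-1.880) = 0.8534; argument = 0.080 + (-1.880)/0.8534 = -2.1231 → -2.12.
α₁ = Φ(-2.12) = 0.0170; rank = round(250 × 0.0170) = 4; θ*₍4₎ = 236.09.
Upper: z₀ + z₂ = 2.040; 1 − a(z₀+z₂) = 1.1591; argument = 1.8400 → 1.84; α₂ = 0.9671; rank = 242; θ*₍242₎ = 310.78.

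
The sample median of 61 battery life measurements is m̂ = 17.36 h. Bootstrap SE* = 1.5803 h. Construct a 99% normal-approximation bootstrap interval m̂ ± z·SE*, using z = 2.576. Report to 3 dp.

(13.289, 21.431)

Margin = 2.576 × 1.5803 = 4.0709
Interval: 17.36 ± 4.0709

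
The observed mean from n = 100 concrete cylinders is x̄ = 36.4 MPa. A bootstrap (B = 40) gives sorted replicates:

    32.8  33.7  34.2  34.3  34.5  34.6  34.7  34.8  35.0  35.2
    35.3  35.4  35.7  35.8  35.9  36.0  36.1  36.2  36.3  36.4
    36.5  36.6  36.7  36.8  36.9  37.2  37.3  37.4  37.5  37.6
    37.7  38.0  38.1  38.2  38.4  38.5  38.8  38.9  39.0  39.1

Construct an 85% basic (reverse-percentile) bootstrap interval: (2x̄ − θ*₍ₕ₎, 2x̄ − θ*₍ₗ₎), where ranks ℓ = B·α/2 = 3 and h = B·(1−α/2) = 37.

Percentile endpoints at ranks 3 and 37: θ*₍3₎ = 34.2, θ*₍37₎ = 38.8.
Basic interval reflects these around x̄:
  lower = 2 × 36.4 − 38.8 = 34.0
  upper = 2 × 36.4 − 34.2 = 38.6

(34.0, 38.6)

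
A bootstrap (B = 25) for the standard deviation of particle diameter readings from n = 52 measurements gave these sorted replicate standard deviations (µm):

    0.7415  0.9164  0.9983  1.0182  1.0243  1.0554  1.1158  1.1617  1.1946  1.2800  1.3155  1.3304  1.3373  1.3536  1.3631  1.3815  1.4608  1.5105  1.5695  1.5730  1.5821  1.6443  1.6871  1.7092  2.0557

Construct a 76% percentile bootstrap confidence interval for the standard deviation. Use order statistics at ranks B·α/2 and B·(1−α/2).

(0.9983, 1.6443)

α = 0.24; lower rank = 25 × 0.120 = 3; upper rank = 25 × 0.880 = 22.
The 3rd smallest replicate is 0.9983; the 22nd is 1.6443.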